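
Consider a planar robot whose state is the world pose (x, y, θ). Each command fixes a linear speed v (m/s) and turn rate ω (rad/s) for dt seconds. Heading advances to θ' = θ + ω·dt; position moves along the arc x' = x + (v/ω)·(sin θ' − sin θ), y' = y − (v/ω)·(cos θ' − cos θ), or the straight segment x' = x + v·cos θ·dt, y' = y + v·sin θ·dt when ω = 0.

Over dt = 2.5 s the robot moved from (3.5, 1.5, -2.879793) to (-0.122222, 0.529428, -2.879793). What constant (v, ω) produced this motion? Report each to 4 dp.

v = 1.5000, ω = 0.0000

Δθ = -2.879793 − -2.879793 = 0.000000
ω = Δθ/dt = 0.000000/2.5 = 0.0000
ω = 0 → v = (Δx·cos θ + Δy·sin θ)/dt = 1.5000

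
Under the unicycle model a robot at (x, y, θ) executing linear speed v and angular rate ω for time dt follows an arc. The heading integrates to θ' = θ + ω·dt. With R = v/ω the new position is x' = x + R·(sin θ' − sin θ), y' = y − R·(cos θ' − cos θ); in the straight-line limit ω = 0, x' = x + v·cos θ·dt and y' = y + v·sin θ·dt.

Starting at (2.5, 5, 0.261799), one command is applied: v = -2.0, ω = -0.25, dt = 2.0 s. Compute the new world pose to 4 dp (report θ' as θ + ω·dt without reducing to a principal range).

(-1.4582, 4.9533, -0.2382)

θ' = 0.2618 + -0.25·2.0 = -0.2382
R = v/ω = -2.0/-0.25 = 8.0000
x' = 2.5 + 8.0000·(sin -0.2382 − sin 0.2618) = -1.4582
y' = 5 − 8.0000·(cos -0.2382 − cos 0.2618) = 4.9533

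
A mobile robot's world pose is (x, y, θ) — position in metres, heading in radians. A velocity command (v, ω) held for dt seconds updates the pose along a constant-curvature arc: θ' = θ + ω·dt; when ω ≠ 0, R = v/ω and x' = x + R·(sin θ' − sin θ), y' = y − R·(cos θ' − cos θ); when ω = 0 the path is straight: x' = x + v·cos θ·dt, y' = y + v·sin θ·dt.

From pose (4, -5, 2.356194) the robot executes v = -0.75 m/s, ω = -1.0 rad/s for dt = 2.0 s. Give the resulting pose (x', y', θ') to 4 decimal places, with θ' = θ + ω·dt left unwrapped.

θ' = 2.3562 + -1.0·2.0 = 0.3562
R = v/ω = -0.75/-1.0 = 0.7500
x' = 4 + 0.7500·(sin 0.3562 − sin 2.3562) = 3.7312
y' = -5 − 0.7500·(cos 0.3562 − cos 2.3562) = -6.2333

(3.7312, -6.2333, 0.3562)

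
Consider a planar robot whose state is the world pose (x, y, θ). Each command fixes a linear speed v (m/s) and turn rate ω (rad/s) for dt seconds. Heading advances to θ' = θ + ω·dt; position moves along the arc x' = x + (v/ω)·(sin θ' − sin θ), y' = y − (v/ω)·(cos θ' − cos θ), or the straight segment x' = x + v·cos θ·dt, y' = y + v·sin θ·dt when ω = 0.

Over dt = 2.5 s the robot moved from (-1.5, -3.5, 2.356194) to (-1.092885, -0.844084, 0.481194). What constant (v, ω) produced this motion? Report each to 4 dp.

Δθ = 0.481194 − 2.356194 = -1.875000
ω = Δθ/dt = -1.875000/2.5 = -0.7500
R = −Δy/(cos θ' − cos θ) = -1.6667
v = R·ω = -1.6667·-0.7500 = 1.2500

v = 1.2500, ω = -0.7500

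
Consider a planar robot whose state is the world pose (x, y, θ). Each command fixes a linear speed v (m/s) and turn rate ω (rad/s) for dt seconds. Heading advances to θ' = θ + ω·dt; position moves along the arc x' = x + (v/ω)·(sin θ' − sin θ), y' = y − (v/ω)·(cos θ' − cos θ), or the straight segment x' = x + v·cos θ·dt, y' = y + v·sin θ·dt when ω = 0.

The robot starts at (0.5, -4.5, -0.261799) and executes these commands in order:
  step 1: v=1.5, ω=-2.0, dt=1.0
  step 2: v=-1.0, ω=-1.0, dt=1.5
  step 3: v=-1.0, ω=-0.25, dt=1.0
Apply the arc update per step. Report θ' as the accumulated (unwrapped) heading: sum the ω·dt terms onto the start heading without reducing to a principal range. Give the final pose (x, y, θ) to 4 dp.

(2.9687, -6.2023, -4.0118)

step 1: θ'=-2.2618 (R=-0.7500) → pose (0.8838, -5.7024, -2.2618)
step 2: θ'=-3.7618 (R=1.0000) → pose (2.2357, -5.5260, -3.7618)
step 3: θ'=-4.0118 (R=4.0000) → pose (2.9687, -6.2023, -4.0118)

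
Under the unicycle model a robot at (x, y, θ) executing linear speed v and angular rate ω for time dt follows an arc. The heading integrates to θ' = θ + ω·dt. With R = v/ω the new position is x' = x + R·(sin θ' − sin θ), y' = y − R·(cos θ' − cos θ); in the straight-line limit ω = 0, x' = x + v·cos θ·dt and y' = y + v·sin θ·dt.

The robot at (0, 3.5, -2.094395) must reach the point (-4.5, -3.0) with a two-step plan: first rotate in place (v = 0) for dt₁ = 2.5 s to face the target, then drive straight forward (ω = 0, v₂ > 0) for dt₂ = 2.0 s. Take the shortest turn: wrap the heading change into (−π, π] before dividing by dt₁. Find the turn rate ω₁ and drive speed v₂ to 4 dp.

ω₁ = -0.0328, v₂ = 3.9528

heading to target = atan2(-3−3.5, -4.5−0) = -2.1763
Δθ = wrap(-2.1763 − -2.0944) = -0.0819; ω₁ = Δθ/dt₁ = -0.0328
distance = √((-4.5−0)² + (-3−3.5)²) = 7.9057; v₂ = distance/dt₂ = 3.9528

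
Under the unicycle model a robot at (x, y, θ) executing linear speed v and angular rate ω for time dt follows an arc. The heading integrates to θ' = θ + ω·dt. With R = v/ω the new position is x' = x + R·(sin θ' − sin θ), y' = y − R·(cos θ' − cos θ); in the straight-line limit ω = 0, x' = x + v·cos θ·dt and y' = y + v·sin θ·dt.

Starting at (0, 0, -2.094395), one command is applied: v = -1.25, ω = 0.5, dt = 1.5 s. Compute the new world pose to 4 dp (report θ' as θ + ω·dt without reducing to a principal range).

(0.2711, 1.8112, -1.3444)

θ' = -2.0944 + 0.5·1.5 = -1.3444
R = v/ω = -1.25/0.5 = -2.5000
x' = 0 + -2.5000·(sin -1.3444 − sin -2.0944) = 0.2711
y' = 0 − -2.5000·(cos -1.3444 − cos -2.0944) = 1.8112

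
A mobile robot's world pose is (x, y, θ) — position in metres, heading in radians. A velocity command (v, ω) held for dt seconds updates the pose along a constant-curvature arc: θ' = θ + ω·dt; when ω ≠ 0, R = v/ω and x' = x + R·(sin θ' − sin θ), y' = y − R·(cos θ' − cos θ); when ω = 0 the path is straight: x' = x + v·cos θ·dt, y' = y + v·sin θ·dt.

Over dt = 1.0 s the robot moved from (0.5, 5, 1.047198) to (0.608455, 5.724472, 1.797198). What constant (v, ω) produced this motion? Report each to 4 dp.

Δθ = 1.797198 − 1.047198 = 0.750000
ω = Δθ/dt = 0.750000/1.0 = 0.7500
R = −Δy/(cos θ' − cos θ) = 1.0000
v = R·ω = 1.0000·0.7500 = 0.7500

v = 0.7500, ω = 0.7500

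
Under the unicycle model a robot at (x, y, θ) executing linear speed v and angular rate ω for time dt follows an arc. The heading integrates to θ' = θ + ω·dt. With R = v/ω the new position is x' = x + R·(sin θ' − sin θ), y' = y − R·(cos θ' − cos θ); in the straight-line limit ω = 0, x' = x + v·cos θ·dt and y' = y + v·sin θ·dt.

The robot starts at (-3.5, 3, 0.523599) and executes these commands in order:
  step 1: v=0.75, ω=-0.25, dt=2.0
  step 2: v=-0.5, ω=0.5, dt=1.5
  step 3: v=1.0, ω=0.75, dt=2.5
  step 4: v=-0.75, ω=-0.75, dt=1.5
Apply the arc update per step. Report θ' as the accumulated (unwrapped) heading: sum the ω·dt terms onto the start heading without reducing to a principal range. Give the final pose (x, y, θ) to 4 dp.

step 1: θ'=0.0236 (R=-3.0000) → pose (-2.0708, 3.4011, 0.0236)
step 2: θ'=0.7736 (R=-1.0000) → pose (-2.7459, 3.1168, 0.7736)
step 3: θ'=2.6486 (R=1.3333) → pose (-3.0465, 5.2452, 2.6486)
step 4: θ'=1.5236 (R=1.0000) → pose (-2.5209, 4.3171, 1.5236)

(-2.5209, 4.3171, 1.5236)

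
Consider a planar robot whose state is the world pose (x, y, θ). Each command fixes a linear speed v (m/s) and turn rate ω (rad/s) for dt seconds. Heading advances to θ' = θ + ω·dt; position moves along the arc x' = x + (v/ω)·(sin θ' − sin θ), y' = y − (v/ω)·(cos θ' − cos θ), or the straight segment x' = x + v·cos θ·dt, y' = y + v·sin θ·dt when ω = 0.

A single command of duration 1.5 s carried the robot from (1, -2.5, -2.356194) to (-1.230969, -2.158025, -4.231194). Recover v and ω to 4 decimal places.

v = 1.7500, ω = -1.2500

Δθ = -4.231194 − -2.356194 = -1.875000
ω = Δθ/dt = -1.875000/1.5 = -1.2500
R = Δx/(sin θ' − sin θ) = -1.4000
v = R·ω = -1.4000·-1.2500 = 1.7500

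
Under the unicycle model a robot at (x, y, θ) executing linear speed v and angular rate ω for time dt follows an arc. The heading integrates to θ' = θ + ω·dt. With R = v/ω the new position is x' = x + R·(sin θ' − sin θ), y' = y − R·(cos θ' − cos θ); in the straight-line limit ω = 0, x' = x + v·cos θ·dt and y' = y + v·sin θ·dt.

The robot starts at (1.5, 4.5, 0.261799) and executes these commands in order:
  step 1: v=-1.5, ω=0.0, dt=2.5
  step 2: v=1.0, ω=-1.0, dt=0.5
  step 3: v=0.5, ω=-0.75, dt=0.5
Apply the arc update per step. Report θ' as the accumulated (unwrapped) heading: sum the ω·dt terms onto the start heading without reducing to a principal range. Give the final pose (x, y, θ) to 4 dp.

step 1: θ'=0.2618 (straight) → pose (-2.1222, 3.5294, 0.2618)
step 2: θ'=-0.2382 (R=-1.0000) → pose (-1.6274, 3.5353, -0.2382)
step 3: θ'=-0.6132 (R=-0.6667) → pose (-1.4011, 3.4326, -0.6132)

(-1.4011, 3.4326, -0.6132)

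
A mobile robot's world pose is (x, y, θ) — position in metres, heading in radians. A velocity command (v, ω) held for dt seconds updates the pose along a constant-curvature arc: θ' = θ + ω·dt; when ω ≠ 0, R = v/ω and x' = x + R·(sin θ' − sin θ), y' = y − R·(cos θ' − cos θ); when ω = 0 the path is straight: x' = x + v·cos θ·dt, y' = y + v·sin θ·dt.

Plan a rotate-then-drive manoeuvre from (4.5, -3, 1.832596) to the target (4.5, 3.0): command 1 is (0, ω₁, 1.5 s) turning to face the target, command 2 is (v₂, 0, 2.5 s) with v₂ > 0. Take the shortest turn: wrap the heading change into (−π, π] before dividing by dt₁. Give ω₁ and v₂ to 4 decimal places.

ω₁ = -0.1745, v₂ = 2.4000

heading to target = atan2(3−-3, 4.5−4.5) = 1.5708
Δθ = wrap(1.5708 − 1.8326) = -0.2618; ω₁ = Δθ/dt₁ = -0.1745
distance = √((4.5−4.5)² + (3−-3)²) = 6.0000; v₂ = distance/dt₂ = 2.4000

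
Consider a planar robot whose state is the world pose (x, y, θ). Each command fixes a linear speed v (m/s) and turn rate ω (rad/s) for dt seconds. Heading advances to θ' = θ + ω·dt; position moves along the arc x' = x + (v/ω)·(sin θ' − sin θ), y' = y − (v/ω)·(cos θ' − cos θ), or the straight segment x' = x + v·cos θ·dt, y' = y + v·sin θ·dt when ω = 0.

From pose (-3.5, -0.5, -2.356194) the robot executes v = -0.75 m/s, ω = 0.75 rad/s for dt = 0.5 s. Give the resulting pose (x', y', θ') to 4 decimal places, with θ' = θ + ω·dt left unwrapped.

θ' = -2.3562 + 0.75·0.5 = -1.9812
R = v/ω = -0.75/0.75 = -1.0000
x' = -3.5 + -1.0000·(sin -1.9812 − sin -2.3562) = -3.2901
y' = -0.5 − -1.0000·(cos -1.9812 − cos -2.3562) = -0.1919

(-3.2901, -0.1919, -1.9812)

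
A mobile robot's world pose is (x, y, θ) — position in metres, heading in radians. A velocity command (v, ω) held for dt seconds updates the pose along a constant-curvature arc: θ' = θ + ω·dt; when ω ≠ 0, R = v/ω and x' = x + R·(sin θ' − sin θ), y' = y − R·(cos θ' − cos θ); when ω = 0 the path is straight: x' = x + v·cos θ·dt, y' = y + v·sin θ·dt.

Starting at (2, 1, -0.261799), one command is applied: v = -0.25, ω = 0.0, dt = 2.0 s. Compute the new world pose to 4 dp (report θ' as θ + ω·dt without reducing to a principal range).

θ' = -0.2618 + 0.0·2.0 = -0.2618
ω = 0 → straight: x' = 2 + -0.25·cos(-0.2618)·2.0 = 1.5170
y' = 1 + -0.25·sin(-0.2618)·2.0 = 1.1294

(1.5170, 1.1294, -0.2618)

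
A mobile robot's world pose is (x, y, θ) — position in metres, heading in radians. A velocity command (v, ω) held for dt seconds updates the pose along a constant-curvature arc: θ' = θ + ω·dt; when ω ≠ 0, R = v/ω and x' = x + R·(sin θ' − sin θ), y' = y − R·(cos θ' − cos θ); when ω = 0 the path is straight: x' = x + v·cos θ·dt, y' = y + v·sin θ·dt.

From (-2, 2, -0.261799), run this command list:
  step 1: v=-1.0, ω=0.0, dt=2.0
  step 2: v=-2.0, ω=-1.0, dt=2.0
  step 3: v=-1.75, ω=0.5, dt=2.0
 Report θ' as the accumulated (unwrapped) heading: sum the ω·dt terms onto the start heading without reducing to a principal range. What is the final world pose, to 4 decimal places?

(-4.3183, 9.0191, -1.2618)

step 1: θ'=-0.2618 (straight) → pose (-3.9319, 2.5176, -0.2618)
step 2: θ'=-2.2618 (R=2.0000) → pose (-4.9554, 5.7241, -2.2618)
step 3: θ'=-1.2618 (R=-3.5000) → pose (-4.3183, 9.0191, -1.2618)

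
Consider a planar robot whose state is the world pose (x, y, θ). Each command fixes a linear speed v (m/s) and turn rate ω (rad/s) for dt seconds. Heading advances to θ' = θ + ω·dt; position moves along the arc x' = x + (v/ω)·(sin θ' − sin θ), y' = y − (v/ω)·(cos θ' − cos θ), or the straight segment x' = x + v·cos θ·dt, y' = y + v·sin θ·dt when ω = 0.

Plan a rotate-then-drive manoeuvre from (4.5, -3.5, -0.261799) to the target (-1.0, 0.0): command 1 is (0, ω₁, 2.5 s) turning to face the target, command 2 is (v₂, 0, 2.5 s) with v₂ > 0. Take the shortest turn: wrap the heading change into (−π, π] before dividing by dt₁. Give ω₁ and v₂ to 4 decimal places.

heading to target = atan2(0−-3.5, -1−4.5) = 2.5749
Δθ = wrap(2.5749 − -0.2618) = 2.8367; ω₁ = Δθ/dt₁ = 1.1347
distance = √((-1−4.5)² + (0−-3.5)²) = 6.5192; v₂ = distance/dt₂ = 2.6077

ω₁ = 1.1347, v₂ = 2.6077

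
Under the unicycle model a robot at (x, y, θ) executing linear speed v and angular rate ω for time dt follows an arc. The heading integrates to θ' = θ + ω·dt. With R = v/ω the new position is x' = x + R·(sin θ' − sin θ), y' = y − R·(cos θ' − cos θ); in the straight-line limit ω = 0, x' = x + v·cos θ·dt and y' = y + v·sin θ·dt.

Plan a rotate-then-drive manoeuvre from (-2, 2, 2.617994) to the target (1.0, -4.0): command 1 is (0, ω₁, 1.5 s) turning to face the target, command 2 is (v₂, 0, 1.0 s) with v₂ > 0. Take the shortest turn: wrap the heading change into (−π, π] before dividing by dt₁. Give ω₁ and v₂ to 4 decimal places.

heading to target = atan2(-4−2, 1−-2) = -1.1071
Δθ = wrap(-1.1071 − 2.6180) = 2.5580; ω₁ = Δθ/dt₁ = 1.7054
distance = √((1−-2)² + (-4−2)²) = 6.7082; v₂ = distance/dt₂ = 6.7082

ω₁ = 1.7054, v₂ = 6.7082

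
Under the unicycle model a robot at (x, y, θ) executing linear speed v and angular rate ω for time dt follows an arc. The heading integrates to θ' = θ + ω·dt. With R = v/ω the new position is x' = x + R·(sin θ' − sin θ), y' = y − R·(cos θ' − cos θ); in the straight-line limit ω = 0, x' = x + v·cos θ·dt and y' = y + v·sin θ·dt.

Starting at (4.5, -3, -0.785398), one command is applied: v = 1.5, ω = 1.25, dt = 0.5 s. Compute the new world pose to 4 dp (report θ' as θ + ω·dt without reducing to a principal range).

(5.1569, -3.3361, -0.1604)

θ' = -0.7854 + 1.25·0.5 = -0.1604
R = v/ω = 1.5/1.25 = 1.2000
x' = 4.5 + 1.2000·(sin -0.1604 − sin -0.7854) = 5.1569
y' = -3 − 1.2000·(cos -0.1604 − cos -0.7854) = -3.3361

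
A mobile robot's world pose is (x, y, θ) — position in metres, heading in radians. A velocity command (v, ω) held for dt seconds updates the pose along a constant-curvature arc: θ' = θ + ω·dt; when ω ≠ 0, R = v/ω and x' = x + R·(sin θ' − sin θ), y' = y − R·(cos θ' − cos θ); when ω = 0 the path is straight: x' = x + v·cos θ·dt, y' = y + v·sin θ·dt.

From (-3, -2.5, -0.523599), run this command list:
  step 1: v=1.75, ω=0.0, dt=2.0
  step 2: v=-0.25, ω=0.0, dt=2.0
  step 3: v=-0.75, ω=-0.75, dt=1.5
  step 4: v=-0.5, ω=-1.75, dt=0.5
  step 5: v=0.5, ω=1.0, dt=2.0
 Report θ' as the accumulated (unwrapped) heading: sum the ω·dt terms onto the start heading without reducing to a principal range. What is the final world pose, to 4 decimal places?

(-0.7399, -3.6861, -0.5236)

step 1: θ'=-0.5236 (straight) → pose (0.0311, -4.2500, -0.5236)
step 2: θ'=-0.5236 (straight) → pose (-0.4019, -4.0000, -0.5236)
step 3: θ'=-1.6486 (R=1.0000) → pose (-0.8989, -3.0563, -1.6486)
step 4: θ'=-2.5236 (R=0.2857) → pose (-0.7796, -2.8456, -2.5236)
step 5: θ'=-0.5236 (R=0.5000) → pose (-0.7399, -3.6861, -0.5236)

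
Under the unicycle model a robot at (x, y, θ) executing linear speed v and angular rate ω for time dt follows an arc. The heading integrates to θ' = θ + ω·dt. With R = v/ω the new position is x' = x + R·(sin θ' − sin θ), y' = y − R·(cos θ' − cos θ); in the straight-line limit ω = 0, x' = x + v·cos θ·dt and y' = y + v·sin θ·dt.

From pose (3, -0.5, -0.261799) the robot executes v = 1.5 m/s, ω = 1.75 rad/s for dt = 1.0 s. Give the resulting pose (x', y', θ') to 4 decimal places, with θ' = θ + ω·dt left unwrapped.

(4.0761, 0.2572, 1.4882)

θ' = -0.2618 + 1.75·1.0 = 1.4882
R = v/ω = 1.5/1.75 = 0.8571
x' = 3 + 0.8571·(sin 1.4882 − sin -0.2618) = 4.0761
y' = -0.5 − 0.8571·(cos 1.4882 − cos -0.2618) = 0.2572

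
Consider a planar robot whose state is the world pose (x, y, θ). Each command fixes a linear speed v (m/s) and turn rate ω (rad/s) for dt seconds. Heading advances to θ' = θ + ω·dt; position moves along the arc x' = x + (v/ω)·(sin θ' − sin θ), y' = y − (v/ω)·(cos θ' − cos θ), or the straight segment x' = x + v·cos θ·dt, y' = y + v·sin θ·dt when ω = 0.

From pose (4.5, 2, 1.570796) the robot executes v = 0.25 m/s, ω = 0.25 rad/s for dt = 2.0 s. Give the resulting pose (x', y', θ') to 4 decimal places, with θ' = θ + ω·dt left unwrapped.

(4.3776, 2.4794, 2.0708)

θ' = 1.5708 + 0.25·2.0 = 2.0708
R = v/ω = 0.25/0.25 = 1.0000
x' = 4.5 + 1.0000·(sin 2.0708 − sin 1.5708) = 4.3776
y' = 2 − 1.0000·(cos 2.0708 − cos 1.5708) = 2.4794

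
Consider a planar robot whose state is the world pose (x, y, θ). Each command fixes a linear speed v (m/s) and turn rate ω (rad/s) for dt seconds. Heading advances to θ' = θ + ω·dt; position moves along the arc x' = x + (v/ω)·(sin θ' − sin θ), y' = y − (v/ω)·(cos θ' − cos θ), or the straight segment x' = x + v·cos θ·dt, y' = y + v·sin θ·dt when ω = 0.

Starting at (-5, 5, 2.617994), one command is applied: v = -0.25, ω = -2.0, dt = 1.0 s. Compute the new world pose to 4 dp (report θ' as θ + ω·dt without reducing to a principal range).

(-4.9901, 4.7899, 0.6180)

θ' = 2.6180 + -2.0·1.0 = 0.6180
R = v/ω = -0.25/-2.0 = 0.1250
x' = -5 + 0.1250·(sin 0.6180 − sin 2.6180) = -4.9901
y' = 5 − 0.1250·(cos 0.6180 − cos 2.6180) = 4.7899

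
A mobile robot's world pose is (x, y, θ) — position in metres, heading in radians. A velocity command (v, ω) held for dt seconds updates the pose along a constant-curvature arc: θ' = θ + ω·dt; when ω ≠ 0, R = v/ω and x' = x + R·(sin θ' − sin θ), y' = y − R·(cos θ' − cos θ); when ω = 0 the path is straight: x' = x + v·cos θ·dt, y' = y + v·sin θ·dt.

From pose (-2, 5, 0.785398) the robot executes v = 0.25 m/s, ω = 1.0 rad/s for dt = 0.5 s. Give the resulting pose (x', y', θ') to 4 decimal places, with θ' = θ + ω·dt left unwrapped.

(-1.9369, 5.1064, 1.2854)

θ' = 0.7854 + 1.0·0.5 = 1.2854
R = v/ω = 0.25/1.0 = 0.2500
x' = -2 + 0.2500·(sin 1.2854 − sin 0.7854) = -1.9369
y' = 5 − 0.2500·(cos 1.2854 − cos 0.7854) = 5.1064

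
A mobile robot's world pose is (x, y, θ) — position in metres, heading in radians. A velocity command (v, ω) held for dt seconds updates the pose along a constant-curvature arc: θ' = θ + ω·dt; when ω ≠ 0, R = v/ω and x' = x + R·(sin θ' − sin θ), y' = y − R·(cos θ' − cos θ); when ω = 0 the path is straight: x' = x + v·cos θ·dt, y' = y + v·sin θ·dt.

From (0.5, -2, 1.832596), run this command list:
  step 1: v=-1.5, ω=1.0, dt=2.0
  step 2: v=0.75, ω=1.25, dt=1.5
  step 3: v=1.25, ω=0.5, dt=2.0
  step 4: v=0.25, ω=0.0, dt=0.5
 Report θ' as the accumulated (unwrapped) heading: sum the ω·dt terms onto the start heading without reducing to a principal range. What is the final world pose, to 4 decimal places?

step 1: θ'=3.8326 (R=-1.5000) → pose (2.9049, -2.7677, 3.8326)
step 2: θ'=5.7076 (R=0.6000) → pose (2.9606, -3.7334, 5.7076)
step 3: θ'=6.7076 (R=2.5000) → pose (5.3509, -3.9144, 6.7076)
step 4: θ'=6.7076 (straight) → pose (5.4648, -3.8629, 6.7076)

(5.4648, -3.8629, 6.7076)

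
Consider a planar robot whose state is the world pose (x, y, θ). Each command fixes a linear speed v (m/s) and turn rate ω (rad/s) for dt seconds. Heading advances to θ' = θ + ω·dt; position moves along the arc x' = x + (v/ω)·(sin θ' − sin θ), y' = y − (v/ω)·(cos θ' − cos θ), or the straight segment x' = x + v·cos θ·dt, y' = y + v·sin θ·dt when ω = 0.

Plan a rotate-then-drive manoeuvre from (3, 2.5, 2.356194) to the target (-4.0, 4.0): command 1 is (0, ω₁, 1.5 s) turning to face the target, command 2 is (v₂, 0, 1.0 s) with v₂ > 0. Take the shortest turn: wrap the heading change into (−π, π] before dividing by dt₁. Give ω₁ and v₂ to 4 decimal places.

heading to target = atan2(4−2.5, -4−3) = 2.9305
Δθ = wrap(2.9305 − 2.3562) = 0.5743; ω₁ = Δθ/dt₁ = 0.3829
distance = √((-4−3)² + (4−2.5)²) = 7.1589; v₂ = distance/dt₂ = 7.1589

ω₁ = 0.3829, v₂ = 7.1589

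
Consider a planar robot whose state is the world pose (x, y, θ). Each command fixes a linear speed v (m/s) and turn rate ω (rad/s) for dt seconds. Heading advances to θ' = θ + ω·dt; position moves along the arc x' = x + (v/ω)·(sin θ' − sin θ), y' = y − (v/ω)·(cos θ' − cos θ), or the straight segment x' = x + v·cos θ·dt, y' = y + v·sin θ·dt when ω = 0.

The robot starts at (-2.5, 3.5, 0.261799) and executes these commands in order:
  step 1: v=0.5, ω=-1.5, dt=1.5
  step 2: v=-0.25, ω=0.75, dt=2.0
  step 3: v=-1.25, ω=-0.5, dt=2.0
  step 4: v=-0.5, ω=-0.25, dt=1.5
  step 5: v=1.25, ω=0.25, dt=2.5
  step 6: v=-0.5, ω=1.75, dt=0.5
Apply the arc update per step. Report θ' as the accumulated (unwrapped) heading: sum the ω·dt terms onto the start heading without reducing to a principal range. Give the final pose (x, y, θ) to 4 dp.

step 1: θ'=-1.9882 (R=-0.3333) → pose (-2.1090, 3.0429, -1.9882)
step 2: θ'=-0.4882 (R=-0.3333) → pose (-2.2574, 3.4724, -0.4882)
step 3: θ'=-1.4882 (R=2.5000) → pose (-3.5763, 5.4741, -1.4882)
step 4: θ'=-1.8632 (R=2.0000) → pose (-3.4982, 6.2156, -1.8632)
step 5: θ'=-1.2382 (R=5.0000) → pose (-3.4364, 3.1419, -1.2382)
step 6: θ'=-0.3632 (R=-0.2857) → pose (-3.6050, 3.3156, -0.3632)

(-3.6050, 3.3156, -0.3632)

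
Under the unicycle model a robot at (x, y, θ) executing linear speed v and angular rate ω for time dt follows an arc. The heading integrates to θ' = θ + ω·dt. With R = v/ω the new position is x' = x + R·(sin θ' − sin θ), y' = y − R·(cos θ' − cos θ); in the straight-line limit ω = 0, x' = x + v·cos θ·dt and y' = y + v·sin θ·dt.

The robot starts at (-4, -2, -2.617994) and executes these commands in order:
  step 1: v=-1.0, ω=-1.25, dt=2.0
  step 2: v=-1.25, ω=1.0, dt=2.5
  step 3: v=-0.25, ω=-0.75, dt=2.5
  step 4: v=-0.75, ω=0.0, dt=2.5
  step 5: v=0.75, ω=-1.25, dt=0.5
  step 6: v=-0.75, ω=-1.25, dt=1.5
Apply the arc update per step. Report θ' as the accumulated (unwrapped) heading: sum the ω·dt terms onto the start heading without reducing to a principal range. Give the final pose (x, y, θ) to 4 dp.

(-1.0993, -6.4814, -6.9930)

step 1: θ'=-5.1180 (R=0.8000) → pose (-2.8649, -3.0085, -5.1180)
step 2: θ'=-2.6180 (R=-1.2500) → pose (-1.0913, -4.5842, -2.6180)
step 3: θ'=-4.4930 (R=0.3333) → pose (-0.5993, -4.8004, -4.4930)
step 4: θ'=-4.4930 (straight) → pose (-0.1912, -6.6304, -4.4930)
step 5: θ'=-5.1180 (R=-0.6000) → pose (-0.1569, -6.2631, -5.1180)
step 6: θ'=-6.9930 (R=0.6000) → pose (-1.0993, -6.4814, -6.9930)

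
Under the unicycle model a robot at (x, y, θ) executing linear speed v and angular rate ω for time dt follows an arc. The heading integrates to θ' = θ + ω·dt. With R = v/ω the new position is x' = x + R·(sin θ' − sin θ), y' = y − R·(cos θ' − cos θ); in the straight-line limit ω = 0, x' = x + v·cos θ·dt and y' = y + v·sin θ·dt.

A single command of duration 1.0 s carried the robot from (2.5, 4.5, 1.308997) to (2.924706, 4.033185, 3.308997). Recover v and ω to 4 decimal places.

v = -0.7500, ω = 2.0000

Δθ = 3.308997 − 1.308997 = 2.000000
ω = Δθ/dt = 2.000000/1.0 = 2.0000
R = −Δy/(cos θ' − cos θ) = -0.3750
v = R·ω = -0.3750·2.0000 = -0.7500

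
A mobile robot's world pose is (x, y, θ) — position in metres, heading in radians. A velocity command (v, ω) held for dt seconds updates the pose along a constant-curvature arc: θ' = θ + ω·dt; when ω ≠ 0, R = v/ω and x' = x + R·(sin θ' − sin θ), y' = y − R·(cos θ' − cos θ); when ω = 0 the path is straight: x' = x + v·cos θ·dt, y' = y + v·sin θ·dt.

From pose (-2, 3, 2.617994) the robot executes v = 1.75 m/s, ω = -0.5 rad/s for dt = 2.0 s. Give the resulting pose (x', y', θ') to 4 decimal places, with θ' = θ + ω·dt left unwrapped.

θ' = 2.6180 + -0.5·2.0 = 1.6180
R = v/ω = 1.75/-0.5 = -3.5000
x' = -2 + -3.5000·(sin 1.6180 − sin 2.6180) = -3.7461
y' = 3 − -3.5000·(cos 1.6180 − cos 2.6180) = 5.8660

(-3.7461, 5.8660, 1.6180)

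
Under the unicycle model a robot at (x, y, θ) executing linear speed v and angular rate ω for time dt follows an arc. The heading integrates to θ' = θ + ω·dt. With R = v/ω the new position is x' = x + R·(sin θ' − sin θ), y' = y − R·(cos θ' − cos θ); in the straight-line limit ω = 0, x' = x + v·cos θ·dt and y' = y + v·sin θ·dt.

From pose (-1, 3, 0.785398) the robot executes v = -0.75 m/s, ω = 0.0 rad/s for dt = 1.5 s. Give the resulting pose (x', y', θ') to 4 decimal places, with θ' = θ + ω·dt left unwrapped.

θ' = 0.7854 + 0.0·1.5 = 0.7854
ω = 0 → straight: x' = -1 + -0.75·cos(0.7854)·1.5 = -1.7955
y' = 3 + -0.75·sin(0.7854)·1.5 = 2.2045

(-1.7955, 2.2045, 0.7854)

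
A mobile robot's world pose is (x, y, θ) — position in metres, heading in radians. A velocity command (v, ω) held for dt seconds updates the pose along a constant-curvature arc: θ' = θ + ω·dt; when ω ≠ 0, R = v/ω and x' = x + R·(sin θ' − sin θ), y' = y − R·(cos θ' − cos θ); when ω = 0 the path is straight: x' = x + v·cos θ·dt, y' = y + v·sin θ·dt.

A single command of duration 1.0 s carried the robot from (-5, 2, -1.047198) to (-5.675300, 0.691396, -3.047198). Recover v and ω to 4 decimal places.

v = 1.7500, ω = -2.0000

Δθ = -3.047198 − -1.047198 = -2.000000
ω = Δθ/dt = -2.000000/1.0 = -2.0000
R = −Δy/(cos θ' − cos θ) = -0.8750
v = R·ω = -0.8750·-2.0000 = 1.7500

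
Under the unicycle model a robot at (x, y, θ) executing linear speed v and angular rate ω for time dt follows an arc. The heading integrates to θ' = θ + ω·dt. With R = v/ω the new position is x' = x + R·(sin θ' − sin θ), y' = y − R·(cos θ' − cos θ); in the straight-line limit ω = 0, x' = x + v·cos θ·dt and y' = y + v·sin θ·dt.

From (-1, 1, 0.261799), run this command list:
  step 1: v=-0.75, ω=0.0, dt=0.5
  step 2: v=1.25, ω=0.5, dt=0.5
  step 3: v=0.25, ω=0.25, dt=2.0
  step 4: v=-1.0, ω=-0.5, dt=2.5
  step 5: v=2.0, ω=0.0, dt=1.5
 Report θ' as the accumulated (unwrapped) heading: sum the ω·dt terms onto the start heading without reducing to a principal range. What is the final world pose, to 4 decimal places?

step 1: θ'=0.2618 (straight) → pose (-1.3622, 0.9029, 0.2618)
step 2: θ'=0.5118 (R=2.5000) → pose (-0.7849, 1.1381, 0.5118)
step 3: θ'=1.0118 (R=1.0000) → pose (-0.4269, 1.4796, 1.0118)
step 4: θ'=-0.2382 (R=2.0000) → pose (-2.5943, 0.5968, -0.2382)
step 5: θ'=-0.2382 (straight) → pose (0.3209, -0.1111, -0.2382)

(0.3209, -0.1111, -0.2382)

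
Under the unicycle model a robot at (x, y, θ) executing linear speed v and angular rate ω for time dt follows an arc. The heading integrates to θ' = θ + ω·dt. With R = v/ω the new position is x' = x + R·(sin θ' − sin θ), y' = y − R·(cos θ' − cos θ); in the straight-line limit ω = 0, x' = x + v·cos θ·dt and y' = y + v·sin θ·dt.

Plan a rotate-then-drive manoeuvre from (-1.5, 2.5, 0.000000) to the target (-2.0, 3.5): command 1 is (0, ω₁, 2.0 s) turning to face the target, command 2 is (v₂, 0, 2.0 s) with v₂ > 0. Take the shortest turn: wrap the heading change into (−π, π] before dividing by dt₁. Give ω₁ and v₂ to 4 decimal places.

ω₁ = 1.0172, v₂ = 0.5590

heading to target = atan2(3.5−2.5, -2−-1.5) = 2.0344
Δθ = wrap(2.0344 − 0.0000) = 2.0344; ω₁ = Δθ/dt₁ = 1.0172
distance = √((-2−-1.5)² + (3.5−2.5)²) = 1.1180; v₂ = distance/dt₂ = 0.5590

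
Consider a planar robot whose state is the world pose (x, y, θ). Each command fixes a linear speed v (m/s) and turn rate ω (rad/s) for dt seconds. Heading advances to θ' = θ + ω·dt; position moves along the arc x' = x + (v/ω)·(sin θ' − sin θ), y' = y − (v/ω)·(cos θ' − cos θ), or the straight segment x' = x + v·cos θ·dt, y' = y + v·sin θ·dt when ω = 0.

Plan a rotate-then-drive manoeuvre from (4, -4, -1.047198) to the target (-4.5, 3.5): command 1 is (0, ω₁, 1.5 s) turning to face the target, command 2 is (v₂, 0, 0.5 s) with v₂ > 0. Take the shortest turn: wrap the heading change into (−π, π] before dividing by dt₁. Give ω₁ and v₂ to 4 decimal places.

heading to target = atan2(3.5−-4, -4.5−4) = 2.4186
Δθ = wrap(2.4186 − -1.0472) = -2.8174; ω₁ = Δθ/dt₁ = -1.8782
distance = √((-4.5−4)² + (3.5−-4)²) = 11.3358; v₂ = distance/dt₂ = 22.6716

ω₁ = -1.8782, v₂ = 22.6716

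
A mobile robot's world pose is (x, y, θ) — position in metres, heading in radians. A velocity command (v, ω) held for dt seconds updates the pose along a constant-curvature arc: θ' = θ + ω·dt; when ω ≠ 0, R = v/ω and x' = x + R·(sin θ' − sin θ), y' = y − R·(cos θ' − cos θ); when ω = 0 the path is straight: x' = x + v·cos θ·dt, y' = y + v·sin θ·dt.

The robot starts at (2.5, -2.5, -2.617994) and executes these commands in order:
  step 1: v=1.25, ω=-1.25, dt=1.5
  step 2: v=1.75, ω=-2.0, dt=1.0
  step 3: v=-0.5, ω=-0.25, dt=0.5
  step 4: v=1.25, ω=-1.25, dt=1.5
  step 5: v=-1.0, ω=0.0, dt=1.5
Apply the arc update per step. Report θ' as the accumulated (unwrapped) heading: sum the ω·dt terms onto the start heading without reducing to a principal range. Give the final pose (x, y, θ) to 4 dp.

(3.1883, -1.0750, -8.4930)

step 1: θ'=-4.4930 (R=-1.0000) → pose (1.0240, -1.8516, -4.4930)
step 2: θ'=-6.4930 (R=-0.8750) → pose (2.0602, -0.8054, -6.4930)
step 3: θ'=-6.6180 (R=2.0000) → pose (1.8196, -0.7382, -6.6180)
step 4: θ'=-8.4930 (R=-1.0000) → pose (2.2937, -2.2790, -8.4930)
step 5: θ'=-8.4930 (straight) → pose (3.1883, -1.0750, -8.4930)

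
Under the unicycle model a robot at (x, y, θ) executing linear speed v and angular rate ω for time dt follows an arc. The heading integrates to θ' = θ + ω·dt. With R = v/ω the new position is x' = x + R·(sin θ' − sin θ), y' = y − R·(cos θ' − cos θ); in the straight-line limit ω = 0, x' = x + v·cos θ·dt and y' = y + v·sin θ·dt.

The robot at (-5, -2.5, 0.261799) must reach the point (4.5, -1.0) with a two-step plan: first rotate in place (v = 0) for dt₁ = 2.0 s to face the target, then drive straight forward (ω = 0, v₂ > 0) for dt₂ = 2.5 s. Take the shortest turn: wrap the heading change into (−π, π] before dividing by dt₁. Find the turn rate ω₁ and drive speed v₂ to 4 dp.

heading to target = atan2(-1−-2.5, 4.5−-5) = 0.1566
Δθ = wrap(0.1566 − 0.2618) = -0.1052; ω₁ = Δθ/dt₁ = -0.0526
distance = √((4.5−-5)² + (-1−-2.5)²) = 9.6177; v₂ = distance/dt₂ = 3.8471

ω₁ = -0.0526, v₂ = 3.8471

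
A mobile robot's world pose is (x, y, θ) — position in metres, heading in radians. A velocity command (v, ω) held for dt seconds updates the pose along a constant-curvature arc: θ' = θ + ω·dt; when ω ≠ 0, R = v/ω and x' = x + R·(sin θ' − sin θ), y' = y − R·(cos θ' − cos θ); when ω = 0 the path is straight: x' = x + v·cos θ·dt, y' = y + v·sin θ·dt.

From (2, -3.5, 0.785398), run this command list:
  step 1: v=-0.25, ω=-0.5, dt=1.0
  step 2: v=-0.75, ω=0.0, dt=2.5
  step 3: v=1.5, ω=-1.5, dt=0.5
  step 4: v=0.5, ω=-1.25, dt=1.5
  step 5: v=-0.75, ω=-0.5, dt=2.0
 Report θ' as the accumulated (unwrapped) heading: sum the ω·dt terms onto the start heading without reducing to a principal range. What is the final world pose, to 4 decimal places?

(2.1991, -4.4276, -3.3396)

step 1: θ'=0.2854 (R=0.5000) → pose (1.7872, -3.6262, 0.2854)
step 2: θ'=0.2854 (straight) → pose (-0.0119, -4.1541, 0.2854)
step 3: θ'=-0.4646 (R=-1.0000) → pose (0.7177, -4.2197, -0.4646)
step 4: θ'=-2.3396 (R=-0.4000) → pose (0.8259, -4.8554, -2.3396)
step 5: θ'=-3.3396 (R=1.5000) → pose (2.1991, -4.4276, -3.3396)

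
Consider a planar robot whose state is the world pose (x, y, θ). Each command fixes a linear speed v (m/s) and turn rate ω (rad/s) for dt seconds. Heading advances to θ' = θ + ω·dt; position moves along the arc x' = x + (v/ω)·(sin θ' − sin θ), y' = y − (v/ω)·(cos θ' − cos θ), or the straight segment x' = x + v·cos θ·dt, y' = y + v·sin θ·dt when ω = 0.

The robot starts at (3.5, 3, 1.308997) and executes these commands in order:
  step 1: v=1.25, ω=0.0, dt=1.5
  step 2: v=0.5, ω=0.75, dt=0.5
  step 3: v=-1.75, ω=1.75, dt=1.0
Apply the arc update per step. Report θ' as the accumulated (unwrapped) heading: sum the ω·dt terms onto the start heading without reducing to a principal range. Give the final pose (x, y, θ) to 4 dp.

(5.2856, 4.2144, 3.4340)

step 1: θ'=1.3090 (straight) → pose (3.9853, 4.8111, 1.3090)
step 2: θ'=1.6840 (R=0.6667) → pose (4.0037, 5.0590, 1.6840)
step 3: θ'=3.4340 (R=-1.0000) → pose (5.2856, 4.2144, 3.4340)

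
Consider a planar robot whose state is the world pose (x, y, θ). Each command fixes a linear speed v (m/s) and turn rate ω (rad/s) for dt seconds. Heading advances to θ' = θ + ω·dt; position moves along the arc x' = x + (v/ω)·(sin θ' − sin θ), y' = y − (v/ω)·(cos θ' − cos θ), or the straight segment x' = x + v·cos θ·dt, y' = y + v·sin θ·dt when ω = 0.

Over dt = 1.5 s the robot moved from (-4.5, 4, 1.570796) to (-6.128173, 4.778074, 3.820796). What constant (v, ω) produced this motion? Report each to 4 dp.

Δθ = 3.820796 − 1.570796 = 2.250000
ω = Δθ/dt = 2.250000/1.5 = 1.5000
R = Δx/(sin θ' − sin θ) = 1.0000
v = R·ω = 1.0000·1.5000 = 1.5000

v = 1.5000, ω = 1.5000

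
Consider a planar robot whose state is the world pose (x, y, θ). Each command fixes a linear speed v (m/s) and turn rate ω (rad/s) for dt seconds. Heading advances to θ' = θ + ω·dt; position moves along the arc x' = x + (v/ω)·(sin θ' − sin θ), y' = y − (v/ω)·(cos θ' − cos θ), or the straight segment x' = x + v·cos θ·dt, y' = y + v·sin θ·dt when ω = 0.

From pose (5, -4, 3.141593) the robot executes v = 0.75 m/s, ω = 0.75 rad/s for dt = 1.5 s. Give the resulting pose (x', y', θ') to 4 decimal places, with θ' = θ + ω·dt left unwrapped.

θ' = 3.1416 + 0.75·1.5 = 4.2666
R = v/ω = 0.75/0.75 = 1.0000
x' = 5 + 1.0000·(sin 4.2666 − sin 3.1416) = 4.0977
y' = -4 − 1.0000·(cos 4.2666 − cos 3.1416) = -4.5688

(4.0977, -4.5688, 4.2666)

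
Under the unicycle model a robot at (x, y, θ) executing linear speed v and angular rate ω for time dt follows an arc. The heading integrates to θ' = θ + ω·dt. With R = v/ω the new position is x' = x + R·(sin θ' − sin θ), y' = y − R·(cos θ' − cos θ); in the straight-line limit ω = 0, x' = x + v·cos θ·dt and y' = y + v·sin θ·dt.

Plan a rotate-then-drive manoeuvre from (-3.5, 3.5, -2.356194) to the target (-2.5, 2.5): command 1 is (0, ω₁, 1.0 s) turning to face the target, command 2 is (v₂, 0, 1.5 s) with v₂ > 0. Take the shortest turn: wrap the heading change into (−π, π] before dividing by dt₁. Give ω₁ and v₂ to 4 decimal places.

ω₁ = 1.5708, v₂ = 0.9428

heading to target = atan2(2.5−3.5, -2.5−-3.5) = -0.7854
Δθ = wrap(-0.7854 − -2.3562) = 1.5708; ω₁ = Δθ/dt₁ = 1.5708
distance = √((-2.5−-3.5)² + (2.5−3.5)²) = 1.4142; v₂ = distance/dt₂ = 0.9428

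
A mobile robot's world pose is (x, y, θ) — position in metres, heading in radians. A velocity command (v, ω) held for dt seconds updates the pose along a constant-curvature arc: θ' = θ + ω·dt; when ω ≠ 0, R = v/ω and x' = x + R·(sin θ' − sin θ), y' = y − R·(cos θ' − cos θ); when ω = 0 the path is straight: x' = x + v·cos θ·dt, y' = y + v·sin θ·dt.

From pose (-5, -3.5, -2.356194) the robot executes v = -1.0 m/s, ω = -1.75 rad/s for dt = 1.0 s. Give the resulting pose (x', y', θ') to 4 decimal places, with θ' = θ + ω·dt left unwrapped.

(-4.1263, -3.5785, -4.1062)

θ' = -2.3562 + -1.75·1.0 = -4.1062
R = v/ω = -1.0/-1.75 = 0.5714
x' = -5 + 0.5714·(sin -4.1062 − sin -2.3562) = -4.1263
y' = -3.5 − 0.5714·(cos -4.1062 − cos -2.3562) = -3.5785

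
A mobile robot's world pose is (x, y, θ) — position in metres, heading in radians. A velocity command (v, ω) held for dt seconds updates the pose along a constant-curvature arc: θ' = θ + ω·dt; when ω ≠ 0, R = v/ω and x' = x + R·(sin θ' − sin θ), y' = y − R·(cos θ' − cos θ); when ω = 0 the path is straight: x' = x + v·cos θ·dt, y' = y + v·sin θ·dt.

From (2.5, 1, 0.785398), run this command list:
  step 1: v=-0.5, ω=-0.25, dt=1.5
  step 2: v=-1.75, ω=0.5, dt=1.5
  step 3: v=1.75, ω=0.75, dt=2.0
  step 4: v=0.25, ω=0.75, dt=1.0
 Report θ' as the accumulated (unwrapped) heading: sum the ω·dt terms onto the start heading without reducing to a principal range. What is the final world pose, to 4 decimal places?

step 1: θ'=0.4104 (R=2.0000) → pose (1.8837, 0.5803, 0.4104)
step 2: θ'=1.1604 (R=-3.5000) → pose (0.0708, -1.2327, 1.1604)
step 3: θ'=2.6604 (R=2.3333) → pose (-0.9888, 1.7666, 2.6604)
step 4: θ'=3.4104 (R=0.3333) → pose (-1.2316, 1.7925, 3.4104)

(-1.2316, 1.7925, 3.4104)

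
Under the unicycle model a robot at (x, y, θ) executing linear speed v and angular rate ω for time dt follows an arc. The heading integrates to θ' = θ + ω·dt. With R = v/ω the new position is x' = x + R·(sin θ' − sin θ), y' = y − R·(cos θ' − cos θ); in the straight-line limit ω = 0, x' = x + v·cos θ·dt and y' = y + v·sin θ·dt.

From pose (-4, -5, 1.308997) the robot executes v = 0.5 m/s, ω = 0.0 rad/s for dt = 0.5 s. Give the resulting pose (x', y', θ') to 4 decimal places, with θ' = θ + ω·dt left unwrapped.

θ' = 1.3090 + 0.0·0.5 = 1.3090
ω = 0 → straight: x' = -4 + 0.5·cos(1.3090)·0.5 = -3.9353
y' = -5 + 0.5·sin(1.3090)·0.5 = -4.7585

(-3.9353, -4.7585, 1.3090)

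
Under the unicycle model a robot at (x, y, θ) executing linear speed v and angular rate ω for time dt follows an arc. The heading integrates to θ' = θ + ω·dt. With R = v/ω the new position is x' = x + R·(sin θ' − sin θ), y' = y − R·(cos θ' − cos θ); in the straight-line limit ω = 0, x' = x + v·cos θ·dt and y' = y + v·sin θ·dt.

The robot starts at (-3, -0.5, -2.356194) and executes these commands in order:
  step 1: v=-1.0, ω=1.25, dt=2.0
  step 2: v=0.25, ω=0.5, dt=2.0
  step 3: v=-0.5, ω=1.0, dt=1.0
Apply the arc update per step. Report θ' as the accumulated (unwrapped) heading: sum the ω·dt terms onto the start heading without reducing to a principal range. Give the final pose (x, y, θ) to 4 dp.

(-3.2619, 0.6671, 2.1438)

step 1: θ'=0.1438 (R=-0.8000) → pose (-3.6803, 0.8574, 0.1438)
step 2: θ'=1.1438 (R=0.5000) → pose (-3.2969, 1.1452, 1.1438)
step 3: θ'=2.1438 (R=-0.5000) → pose (-3.2619, 0.6671, 2.1438)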